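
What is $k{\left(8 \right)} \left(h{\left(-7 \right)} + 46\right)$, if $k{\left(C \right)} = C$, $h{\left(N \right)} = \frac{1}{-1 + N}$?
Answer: $367$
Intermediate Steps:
$k{\left(8 \right)} \left(h{\left(-7 \right)} + 46\right) = 8 \left(\frac{1}{-1 - 7} + 46\right) = 8 \left(\frac{1}{-8} + 46\right) = 8 \left(- \frac{1}{8} + 46\right) = 8 \cdot \frac{367}{8} = 367$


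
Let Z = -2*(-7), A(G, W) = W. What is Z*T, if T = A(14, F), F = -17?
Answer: -238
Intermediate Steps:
T = -17
Z = 14
Z*T = 14*(-17) = -238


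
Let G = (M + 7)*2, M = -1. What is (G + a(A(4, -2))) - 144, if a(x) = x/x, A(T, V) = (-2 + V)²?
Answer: -131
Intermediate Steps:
a(x) = 1
G = 12 (G = (-1 + 7)*2 = 6*2 = 12)
(G + a(A(4, -2))) - 144 = (12 + 1) - 144 = 13 - 144 = -131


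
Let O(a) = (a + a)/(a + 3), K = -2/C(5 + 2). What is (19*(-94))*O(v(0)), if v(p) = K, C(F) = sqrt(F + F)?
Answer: 7144/61 + 10716*sqrt(14)/61 ≈ 774.42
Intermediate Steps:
C(F) = sqrt(2)*sqrt(F) (C(F) = sqrt(2*F) = sqrt(2)*sqrt(F))
K = -sqrt(14)/7 (K = -2*sqrt(2)/(2*sqrt(5 + 2)) = -2*sqrt(14)/14 = -sqrt(14)/7 ≈ -0.53452)
v(p) = -sqrt(14)/7
O(a) = 2*a/(3 + a) (O(a) = (2*a)/(3 + a) = 2*a/(3 + a))
(19*(-94))*O(v(0)) = (19*(-94))*(2*(-sqrt(14)/7)/(3 - sqrt(14)/7)) = -(-3572)*sqrt(14)/(7*(3 - sqrt(14)/7)) = 3572*sqrt(14)/(7*(3 - sqrt(14)/7))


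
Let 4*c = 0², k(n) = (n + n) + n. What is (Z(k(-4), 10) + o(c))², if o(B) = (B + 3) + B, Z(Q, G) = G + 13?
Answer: 676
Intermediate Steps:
k(n) = 3*n (k(n) = 2*n + n = 3*n)
Z(Q, G) = 13 + G
c = 0 (c = (¼)*0² = (¼)*0 = 0)
o(B) = 3 + 2*B (o(B) = (3 + B) + B = 3 + 2*B)
(Z(k(-4), 10) + o(c))² = ((13 + 10) + (3 + 2*0))² = (23 + (3 + 0))² = (23 + 3)² = 26² = 676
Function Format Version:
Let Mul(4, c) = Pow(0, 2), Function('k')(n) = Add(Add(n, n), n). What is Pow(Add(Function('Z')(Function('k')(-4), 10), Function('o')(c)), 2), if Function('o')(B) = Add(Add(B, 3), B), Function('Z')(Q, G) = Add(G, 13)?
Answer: 676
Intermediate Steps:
Function('k')(n) = Mul(3, n) (Function('k')(n) = Add(Mul(2, n), n) = Mul(3, n))
Function('Z')(Q, G) = Add(13, G)
c = 0 (c = Mul(Rational(1, 4), Pow(0, 2)) = Mul(Rational(1, 4), 0) = 0)
Function('o')(B) = Add(3, Mul(2, B)) (Function('o')(B) = Add(Add(3, B), B) = Add(3, Mul(2, B)))
Pow(Add(Function('Z')(Function('k')(-4), 10), Function('o')(c)), 2) = Pow(Add(Add(13, 10), Add(3, Mul(2, 0))), 2) = Pow(Add(23, Add(3, 0)), 2) = Pow(Add(23, 3), 2) = Pow(26, 2) = 676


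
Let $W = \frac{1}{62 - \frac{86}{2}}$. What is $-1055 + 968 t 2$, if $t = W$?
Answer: $- \frac{18109}{19} \approx -953.11$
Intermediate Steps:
$W = \frac{1}{19}$ ($W = \frac{1}{62 - 43} = \frac{1}{19} \approx 0.052632$)
$t = \frac{1}{19} \approx 0.052632$
$-1055 + 968 t 2 = -1055 + 968 \cdot \frac{1}{19} \cdot 2 = -1055 + 968 \cdot \frac{2}{19} = -1055 + \frac{1936}{19} = - \frac{18109}{19}$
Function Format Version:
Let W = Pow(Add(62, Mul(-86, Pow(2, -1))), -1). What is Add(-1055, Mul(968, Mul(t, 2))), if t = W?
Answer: Rational(-18109, 19) ≈ -953.11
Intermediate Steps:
W = Rational(1, 19) (W = Pow(Add(62, Mul(-86, Rational(1, 2))), -1) = Pow(Add(62, -43), -1) = Pow(19, -1) = Rational(1, 19) ≈ 0.052632)
t = Rational(1, 19) ≈ 0.052632
Add(-1055, Mul(968, Mul(t, 2))) = Add(-1055, Mul(968, Mul(Rational(1, 19), 2))) = Add(-1055, Mul(968, Rational(2, 19))) = Add(-1055, Rational(1936, 19)) = Rational(-18109, 19)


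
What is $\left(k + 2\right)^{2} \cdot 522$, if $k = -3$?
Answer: $522$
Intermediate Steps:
$\left(k + 2\right)^{2} \cdot 522 = \left(-3 + 2\right)^{2} \cdot 522 = \left(-1\right)^{2} \cdot 522 = 1 \cdot 522 = 522$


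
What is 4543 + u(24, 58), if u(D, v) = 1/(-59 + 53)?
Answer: 27257/6 ≈ 4542.8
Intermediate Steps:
u(D, v) = -⅙ (u(D, v) = 1/(-6) = -⅙)
4543 + u(24, 58) = 4543 - ⅙ = 27257/6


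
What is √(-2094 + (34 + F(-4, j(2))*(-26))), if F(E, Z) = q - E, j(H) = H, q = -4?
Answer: 2*I*√515 ≈ 45.387*I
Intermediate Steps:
F(E, Z) = -4 - E
√(-2094 + (34 + F(-4, j(2))*(-26))) = √(-2094 + (34 + (-4 - 1*(-4))*(-26))) = √(-2094 + (34 + (-4 + 4)*(-26))) = √(-2094 + (34 + 0*(-26))) = √(-2094 + (34 + 0)) = √(-2094 + 34) = √(-2060) = 2*I*√515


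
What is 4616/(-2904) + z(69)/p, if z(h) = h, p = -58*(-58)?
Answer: -1915981/1221132 ≈ -1.5690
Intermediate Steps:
p = 3364
4616/(-2904) + z(69)/p = 4616/(-2904) + 69/3364 = 4616*(-1/2904) + 69*(1/3364) = -577/363 + 69/3364 = -1915981/1221132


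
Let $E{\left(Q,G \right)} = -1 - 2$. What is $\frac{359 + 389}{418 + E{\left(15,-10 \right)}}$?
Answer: $\frac{748}{415} \approx 1.8024$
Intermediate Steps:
$E{\left(Q,G \right)} = -3$
$\frac{359 + 389}{418 + E{\left(15,-10 \right)}} = \frac{359 + 389}{418 - 3} = \frac{748}{415}$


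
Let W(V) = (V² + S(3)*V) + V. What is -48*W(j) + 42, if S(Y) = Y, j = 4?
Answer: -1494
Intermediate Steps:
W(V) = V² + 4*V (W(V) = (V² + 3*V) + V = V² + 4*V)
-48*W(j) + 42 = -192*(4 + 4) + 42 = -192*8 + 42 = -48*32 + 42 = -1536 + 42 = -1494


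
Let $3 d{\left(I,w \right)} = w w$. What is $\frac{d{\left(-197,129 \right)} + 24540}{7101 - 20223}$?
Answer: $- \frac{3343}{1458} \approx -2.2929$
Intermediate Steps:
$d{\left(I,w \right)} = \frac{w^{2}}{3}$ ($d{\left(I,w \right)} = \frac{w w}{3} = \frac{w^{2}}{3}$)
$\frac{d{\left(-197,129 \right)} + 24540}{7101 - 20223} = \frac{\frac{129^{2}}{3} + 24540}{7101 - 20223} = \frac{\frac{1}{3} \cdot 16641 + 24540}{-13122} = \left(5547 + 24540\right) \left(- \frac{1}{13122}\right) = 30087 \left(- \frac{1}{13122}\right) = - \frac{3343}{1458}$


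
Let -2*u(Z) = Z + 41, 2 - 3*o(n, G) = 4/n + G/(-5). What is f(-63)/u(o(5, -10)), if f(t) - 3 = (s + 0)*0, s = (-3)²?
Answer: -90/611 ≈ -0.14730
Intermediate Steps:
s = 9
o(n, G) = ⅔ - 4/(3*n) + G/15 (o(n, G) = ⅔ - (4/n + G/(-5))/3 = ⅔ - (4/n + G*(-⅕))/3 = ⅔ - (4/n - G/5)/3 = ⅔ + (-4/(3*n) + G/15) = ⅔ - 4/(3*n) + G/15)
f(t) = 3 (f(t) = 3 + (9 + 0)*0 = 3 + 9*0 = 3 + 0 = 3)
u(Z) = -41/2 - Z/2 (u(Z) = -(Z + 41)/2 = -(41 + Z)/2 = -41/2 - Z/2)
f(-63)/u(o(5, -10)) = 3/(-41/2 - (-20 + 5*(10 - 10))/(30*5)) = 3/(-41/2 - (-20 + 5*0)/(30*5)) = 3/(-41/2 - (-20 + 0)/(30*5)) = 3/(-41/2 - (-20)/(30*5)) = 3/(-41/2 - ½*(-4/15)) = 3/(-41/2 + 2/15) = 3/(-611/30) = 3*(-30/611) = -90/611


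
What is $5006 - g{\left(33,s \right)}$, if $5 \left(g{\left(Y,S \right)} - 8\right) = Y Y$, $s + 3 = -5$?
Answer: $\frac{23901}{5} \approx 4780.2$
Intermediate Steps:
$s = -8$ ($s = -3 - 5 = -8$)
$g{\left(Y,S \right)} = 8 + \frac{Y^{2}}{5}$ ($g{\left(Y,S \right)} = 8 + \frac{Y Y}{5} = 8 + \frac{Y^{2}}{5}$)
$5006 - g{\left(33,s \right)} = 5006 - \left(8 + \frac{33^{2}}{5}\right) = 5006 - \left(8 + \frac{1}{5} \cdot 1089\right) = 5006 - \left(8 + \frac{1089}{5}\right) = 5006 - \frac{1129}{5} = \frac{23901}{5}$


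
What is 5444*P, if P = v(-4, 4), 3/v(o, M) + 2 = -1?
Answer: -5444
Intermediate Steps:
v(o, M) = -1 (v(o, M) = 3/(-2 - 1) = 3/(-3) = 3*(-1/3) = -1)
P = -1
5444*P = 5444*(-1) = -5444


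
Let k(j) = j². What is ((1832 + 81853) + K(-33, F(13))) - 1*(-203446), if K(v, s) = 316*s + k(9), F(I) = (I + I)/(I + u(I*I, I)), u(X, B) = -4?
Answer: 2593124/9 ≈ 2.8813e+5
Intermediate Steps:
F(I) = 2*I/(-4 + I) (F(I) = (I + I)/(I - 4) = (2*I)/(-4 + I) = 2*I/(-4 + I))
K(v, s) = 81 + 316*s (K(v, s) = 316*s + 9² = 316*s + 81 = 81 + 316*s)
((1832 + 81853) + K(-33, F(13))) - 1*(-203446) = ((1832 + 81853) + (81 + 316*(2*13/(-4 + 13)))) - 1*(-203446) = (83685 + (81 + 316*(2*13/9))) + 203446 = (83685 + (81 + 316*(2*13*(⅑)))) + 203446 = (83685 + (81 + 316*(26/9))) + 203446 = (83685 + (81 + 8216/9)) + 203446 = (83685 + 8945/9) + 203446 = 762110/9 + 203446 = 2593124/9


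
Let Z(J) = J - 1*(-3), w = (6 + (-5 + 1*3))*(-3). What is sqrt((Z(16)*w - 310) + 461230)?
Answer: 6*sqrt(12797) ≈ 678.74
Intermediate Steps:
w = -12 (w = (6 + (-5 + 3))*(-3) = (6 - 2)*(-3) = 4*(-3) = -12)
Z(J) = 3 + J (Z(J) = J + 3 = 3 + J)
sqrt((Z(16)*w - 310) + 461230) = sqrt(((3 + 16)*(-12) - 310) + 461230) = sqrt((19*(-12) - 310) + 461230) = sqrt((-228 - 310) + 461230) = sqrt(-538 + 461230) = sqrt(460692) = 6*sqrt(12797)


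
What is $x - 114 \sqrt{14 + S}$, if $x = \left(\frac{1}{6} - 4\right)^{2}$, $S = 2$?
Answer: $- \frac{15887}{36} \approx -441.31$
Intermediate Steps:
$x = \frac{529}{36}$ ($x = \left(\frac{1}{6} - 4\right)^{2} = \left(- \frac{23}{6}\right)^{2} = \frac{529}{36} \approx 14.694$)
$x - 114 \sqrt{14 + S} = \frac{529}{36} - 114 \sqrt{14 + 2} = \frac{529}{36} - 114 \sqrt{16} = \frac{529}{36} - 456 = - \frac{15887}{36}$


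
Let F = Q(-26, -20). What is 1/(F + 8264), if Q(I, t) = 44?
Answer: 1/8308 ≈ 0.00012037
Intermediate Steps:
F = 44
1/(F + 8264) = 1/(44 + 8264) = 1/8308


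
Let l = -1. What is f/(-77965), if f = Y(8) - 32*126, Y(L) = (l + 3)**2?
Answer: 4028/77965 ≈ 0.051664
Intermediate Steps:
Y(L) = 4 (Y(L) = (-1 + 3)**2 = 2**2 = 4)
f = -4028 (f = 4 - 32*126 = 4 - 4032 = -4028)
f/(-77965) = -4028/(-77965) = -4028*(-1/77965) = 4028/77965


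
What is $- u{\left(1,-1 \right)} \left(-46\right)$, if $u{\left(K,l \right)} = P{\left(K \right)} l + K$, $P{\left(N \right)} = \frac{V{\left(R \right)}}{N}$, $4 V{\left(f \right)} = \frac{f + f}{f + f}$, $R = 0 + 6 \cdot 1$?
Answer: $\frac{69}{2} \approx 34.5$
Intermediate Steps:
$R = 6$ ($R = 0 + 6 = 6$)
$V{\left(f \right)} = \frac{1}{4}$ ($V{\left(f \right)} = \frac{\left(f + f\right) \frac{1}{f + f}}{4} = \frac{2 f \frac{1}{2 f}}{4} = \frac{1}{4} \cdot 1 = \frac{1}{4}$)
$P{\left(N \right)} = \frac{1}{4 N}$
$u{\left(K,l \right)} = K + \frac{l}{4 K}$ ($u{\left(K,l \right)} = \frac{1}{4 K} l + K = \frac{l}{4 K} + K = K + \frac{l}{4 K}$)
$- u{\left(1,-1 \right)} \left(-46\right) = - (1 + \frac{1}{4} \left(-1\right) 1^{-1}) \left(-46\right) = - (1 + \frac{1}{4} \left(-1\right) 1) \left(-46\right) = - (1 - \frac{1}{4}) \left(-46\right) = \left(-1\right) \frac{3}{4} \left(-46\right) = \left(- \frac{3}{4}\right) \left(-46\right) = \frac{69}{2}$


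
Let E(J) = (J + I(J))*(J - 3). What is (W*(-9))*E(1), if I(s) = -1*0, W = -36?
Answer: -648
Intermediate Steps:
I(s) = 0
E(J) = J*(-3 + J) (E(J) = (J + 0)*(J - 3) = J*(-3 + J))
(W*(-9))*E(1) = (-36*(-9))*(1*(-3 + 1)) = 324*(1*(-2)) = 324*(-2) = -648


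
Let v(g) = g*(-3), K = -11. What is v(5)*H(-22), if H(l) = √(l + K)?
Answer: -15*I*√33 ≈ -86.168*I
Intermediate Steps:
v(g) = -3*g
H(l) = √(-11 + l) (H(l) = √(l - 11) = √(-11 + l))
v(5)*H(-22) = (-3*5)*√(-11 - 22) = -15*I*√33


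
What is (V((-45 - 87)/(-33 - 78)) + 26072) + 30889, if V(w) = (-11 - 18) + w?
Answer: 2106528/37 ≈ 56933.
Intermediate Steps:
V(w) = -29 + w
(V((-45 - 87)/(-33 - 78)) + 26072) + 30889 = ((-29 + (-45 - 87)/(-33 - 78)) + 26072) + 30889 = ((-29 - 132/(-111)) + 26072) + 30889 = ((-29 - 132*(-1/111)) + 26072) + 30889 = ((-29 + 44/37) + 26072) + 30889 = (-1029/37 + 26072) + 30889 = 963635/37 + 30889 = 2106528/37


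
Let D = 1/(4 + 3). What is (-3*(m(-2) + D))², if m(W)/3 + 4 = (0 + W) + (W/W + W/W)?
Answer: 62001/49 ≈ 1265.3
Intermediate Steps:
D = ⅐ (D = 1/7 = ⅐ ≈ 0.14286)
m(W) = -6 + 3*W (m(W) = -12 + 3*((0 + W) + (W/W + W/W)) = -12 + 3*(W + (1 + 1)) = -12 + 3*(W + 2) = -12 + 3*(2 + W) = -12 + (6 + 3*W) = -6 + 3*W)
(-3*(m(-2) + D))² = (-3*((-6 + 3*(-2)) + ⅐))² = (-3*((-6 - 6) + ⅐))² = (-3*(-12 + ⅐))² = (-3*(-83/7))² = (249/7)² = 62001/49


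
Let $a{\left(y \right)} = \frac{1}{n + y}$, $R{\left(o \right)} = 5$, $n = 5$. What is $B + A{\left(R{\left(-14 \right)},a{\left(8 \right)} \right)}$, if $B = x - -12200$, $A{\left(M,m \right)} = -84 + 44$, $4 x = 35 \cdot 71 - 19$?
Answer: $\frac{25553}{2} \approx 12777.0$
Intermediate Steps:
$x = \frac{1233}{2}$ ($x = \frac{35 \cdot 71 - 19}{4} = \frac{2485 - 19}{4} = \frac{1}{4} \cdot 2466 = \frac{1233}{2} \approx 616.5$)
$a{\left(y \right)} = \frac{1}{5 + y}$
$A{\left(M,m \right)} = -40$
$B = \frac{25633}{2}$ ($B = \frac{1233}{2} - -12200 = \frac{1233}{2} + 12200 = \frac{25633}{2} \approx 12817.0$)
$B + A{\left(R{\left(-14 \right)},a{\left(8 \right)} \right)} = \frac{25633}{2} - 40 = \frac{25553}{2}$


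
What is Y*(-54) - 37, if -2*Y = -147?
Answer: -4006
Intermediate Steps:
Y = 147/2 (Y = -½*(-147) = 147/2 ≈ 73.500)
Y*(-54) - 37 = (147/2)*(-54) - 37 = -3969 - 37 = -4006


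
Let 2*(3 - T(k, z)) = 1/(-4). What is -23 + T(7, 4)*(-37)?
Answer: -1109/8 ≈ -138.63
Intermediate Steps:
T(k, z) = 25/8 (T(k, z) = 3 - ½/(-4) = 3 - ½*(-¼) = 3 + ⅛ = 25/8)
-23 + T(7, 4)*(-37) = -23 + (25/8)*(-37) = -23 - 925/8 = -1109/8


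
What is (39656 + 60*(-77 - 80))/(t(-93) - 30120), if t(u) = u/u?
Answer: -30236/30119 ≈ -1.0039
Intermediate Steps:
t(u) = 1
(39656 + 60*(-77 - 80))/(t(-93) - 30120) = (39656 + 60*(-77 - 80))/(1 - 30120) = (39656 + 60*(-157))/(-30119) = (39656 - 9420)*(-1/30119) = 30236*(-1/30119) = -30236/30119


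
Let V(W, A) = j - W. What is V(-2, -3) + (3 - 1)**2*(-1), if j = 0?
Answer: -2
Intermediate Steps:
V(W, A) = -W (V(W, A) = 0 - W = -W)
V(-2, -3) + (3 - 1)**2*(-1) = -1*(-2) + (3 - 1)**2*(-1) = 2 + 2**2*(-1) = 2 + 4*(-1) = 2 - 4 = -2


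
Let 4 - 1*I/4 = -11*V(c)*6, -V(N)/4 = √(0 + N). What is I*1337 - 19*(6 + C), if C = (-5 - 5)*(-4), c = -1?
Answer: 20518 - 1411872*I ≈ 20518.0 - 1.4119e+6*I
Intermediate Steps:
V(N) = -4*√N (V(N) = -4*√(0 + N) = -4*√N)
C = 40 (C = -10*(-4) = 40)
I = 16 - 1056*I (I = 16 - 4*(-(-44)*√(-1))*6 = 16 - 4*(-(-44)*I)*6 = 16 - 4*44*I*6 = 16 - 1056*I ≈ 16.0 - 1056.0*I)
I*1337 - 19*(6 + C) = (16 - 1056*I)*1337 - 19*(6 + 40) = (21392 - 1411872*I) - 19*46 = (21392 - 1411872*I) - 874 = 20518 - 1411872*I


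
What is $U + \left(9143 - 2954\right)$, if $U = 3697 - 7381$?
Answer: $2505$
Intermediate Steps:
$U = -3684$
$U + \left(9143 - 2954\right) = -3684 + \left(9143 - 2954\right) = -3684 + 6189 = 2505$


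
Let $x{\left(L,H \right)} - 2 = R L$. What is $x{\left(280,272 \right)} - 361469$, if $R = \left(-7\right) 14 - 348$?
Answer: $-486347$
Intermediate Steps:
$R = -446$ ($R = -98 - 348 = -446$)
$x{\left(L,H \right)} = 2 - 446 L$
$x{\left(280,272 \right)} - 361469 = \left(2 - 124880\right) - 361469 = -124878 - 361469 = -486347$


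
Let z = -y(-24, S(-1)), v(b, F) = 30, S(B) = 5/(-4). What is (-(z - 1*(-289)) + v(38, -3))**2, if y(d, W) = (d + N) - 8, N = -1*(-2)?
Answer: 83521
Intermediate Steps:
S(B) = -5/4 (S(B) = 5*(-1/4) = -5/4)
N = 2
y(d, W) = -6 + d (y(d, W) = (d + 2) - 8 = (2 + d) - 8 = -6 + d)
z = 30 (z = -(-6 - 24) = -1*(-30) = 30)
(-(z - 1*(-289)) + v(38, -3))**2 = (-(30 - 1*(-289)) + 30)**2 = (-(30 + 289) + 30)**2 = (-1*319 + 30)**2 = (-319 + 30)**2 = (-289)**2 = 83521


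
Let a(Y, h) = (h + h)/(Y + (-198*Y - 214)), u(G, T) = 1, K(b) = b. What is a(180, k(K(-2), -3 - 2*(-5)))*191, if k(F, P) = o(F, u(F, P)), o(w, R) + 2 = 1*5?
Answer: -573/17837 ≈ -0.032124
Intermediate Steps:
o(w, R) = 3 (o(w, R) = -2 + 1*5 = -2 + 5 = 3)
k(F, P) = 3
a(Y, h) = 2*h/(-214 - 197*Y) (a(Y, h) = (2*h)/(Y + (-214 - 198*Y)) = (2*h)/(-214 - 197*Y) = 2*h/(-214 - 197*Y))
a(180, k(K(-2), -3 - 2*(-5)))*191 = -2*3/(214 + 197*180)*191 = -2*3/(214 + 35460)*191 = -2*3/35674*191 = -2*3*1/35674*191 = -3/17837*191 = -573/17837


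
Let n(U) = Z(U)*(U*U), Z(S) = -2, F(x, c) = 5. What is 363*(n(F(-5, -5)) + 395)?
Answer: 125235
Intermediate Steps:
n(U) = -2*U² (n(U) = -2*U*U = -2*U²)
363*(n(F(-5, -5)) + 395) = 363*(-2*5² + 395) = 363*(-2*25 + 395) = 363*(-50 + 395) = 363*345 = 125235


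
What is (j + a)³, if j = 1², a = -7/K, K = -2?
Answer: 729/8 ≈ 91.125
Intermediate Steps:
a = 7/2 (a = -7/(-2) = -7*(-½) = 7/2 ≈ 3.5000)
j = 1
(j + a)³ = (1 + 7/2)³ = (9/2)³ = 729/8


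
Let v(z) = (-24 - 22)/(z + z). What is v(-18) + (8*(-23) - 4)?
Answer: -3361/18 ≈ -186.72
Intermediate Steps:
v(z) = -23/z (v(z) = -46*1/(2*z) = -23/z)
v(-18) + (8*(-23) - 4) = -23/(-18) + (8*(-23) - 4) = -23*(-1/18) + (-184 - 4) = 23/18 - 188 = -3361/18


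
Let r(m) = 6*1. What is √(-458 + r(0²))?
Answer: 2*I*√113 ≈ 21.26*I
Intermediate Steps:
r(m) = 6
√(-458 + r(0²)) = √(-458 + 6) = √(-452) = 2*I*√113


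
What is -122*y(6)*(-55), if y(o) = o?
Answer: 40260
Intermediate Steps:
-122*y(6)*(-55) = -122*6*(-55) = -732*(-55) = 40260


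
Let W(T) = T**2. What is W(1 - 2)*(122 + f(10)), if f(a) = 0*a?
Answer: 122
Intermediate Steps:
f(a) = 0
W(1 - 2)*(122 + f(10)) = (1 - 2)**2*(122 + 0) = (-1)**2*122 = 1*122 = 122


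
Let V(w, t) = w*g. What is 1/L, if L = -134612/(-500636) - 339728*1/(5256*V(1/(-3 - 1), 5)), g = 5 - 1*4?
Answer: 82229463/21282118397 ≈ 0.0038638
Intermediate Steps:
g = 1 (g = 5 - 4 = 1)
V(w, t) = w (V(w, t) = w*1 = w)
L = 21282118397/82229463 (L = -134612/(-500636) - 339728/(5256/(-3 - 1)) = -134612*(-1/500636) - 339728/(5256/(-4)) = 33653/125159 - 339728/((-1/4*5256)) = 33653/125159 - 339728/(-1314) = 33653/125159 - 339728*(-1/1314) = 33653/125159 + 169864/657 = 21282118397/82229463 ≈ 258.81)
1/L = 1/(21282118397/82229463) = 82229463/21282118397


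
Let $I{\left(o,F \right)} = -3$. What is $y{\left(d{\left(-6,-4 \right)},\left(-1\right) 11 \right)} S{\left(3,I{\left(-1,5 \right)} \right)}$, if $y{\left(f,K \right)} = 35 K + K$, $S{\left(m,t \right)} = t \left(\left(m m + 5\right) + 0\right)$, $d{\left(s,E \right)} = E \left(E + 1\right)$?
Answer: $16632$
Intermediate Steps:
$d{\left(s,E \right)} = E \left(1 + E\right)$
$S{\left(m,t \right)} = t \left(5 + m^{2}\right)$ ($S{\left(m,t \right)} = t \left(\left(m^{2} + 5\right) + 0\right) = t \left(\left(5 + m^{2}\right) + 0\right) = t \left(5 + m^{2}\right)$)
$y{\left(f,K \right)} = 36 K$
$y{\left(d{\left(-6,-4 \right)},\left(-1\right) 11 \right)} S{\left(3,I{\left(-1,5 \right)} \right)} = 36 \left(\left(-1\right) 11\right) \left(- 3 \left(5 + 3^{2}\right)\right) = 36 \left(-11\right) \left(- 3 \left(5 + 9\right)\right) = - 396 \left(\left(-3\right) 14\right) = \left(-396\right) \left(-42\right) = 16632$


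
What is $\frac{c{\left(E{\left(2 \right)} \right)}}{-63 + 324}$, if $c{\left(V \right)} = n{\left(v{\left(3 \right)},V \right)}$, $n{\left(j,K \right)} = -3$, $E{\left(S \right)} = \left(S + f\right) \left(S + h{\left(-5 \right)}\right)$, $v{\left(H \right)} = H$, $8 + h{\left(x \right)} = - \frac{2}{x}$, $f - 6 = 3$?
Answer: $- \frac{1}{87} \approx -0.011494$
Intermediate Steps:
$f = 9$ ($f = 6 + 3 = 9$)
$h{\left(x \right)} = -8 - \frac{2}{x}$
$E{\left(S \right)} = \left(9 + S\right) \left(- \frac{38}{5} + S\right)$ ($E{\left(S \right)} = \left(S + 9\right) \left(S - \left(8 + \frac{2}{-5}\right)\right) = \left(9 + S\right) \left(S - \frac{38}{5}\right) = \left(9 + S\right) \left(- \frac{38}{5} + S\right)$)
$c{\left(V \right)} = -3$
$\frac{c{\left(E{\left(2 \right)} \right)}}{-63 + 324} = - \frac{3}{-63 + 324} = - \frac{3}{261} = \left(-3\right) \frac{1}{261} = - \frac{1}{87}$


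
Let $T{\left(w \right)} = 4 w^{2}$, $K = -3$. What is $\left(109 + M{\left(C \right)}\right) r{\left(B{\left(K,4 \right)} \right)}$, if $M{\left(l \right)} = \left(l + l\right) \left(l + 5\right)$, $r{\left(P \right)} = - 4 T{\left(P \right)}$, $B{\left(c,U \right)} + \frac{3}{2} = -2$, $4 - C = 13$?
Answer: $-35476$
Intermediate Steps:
$C = -9$ ($C = 4 - 13 = -9$)
$B{\left(c,U \right)} = - \frac{7}{2}$ ($B{\left(c,U \right)} = - \frac{3}{2} - 2 = - \frac{7}{2}$)
$r{\left(P \right)} = - 16 P^{2}$ ($r{\left(P \right)} = - 4 \cdot 4 P^{2} = - 16 P^{2}$)
$M{\left(l \right)} = 2 l \left(5 + l\right)$
$\left(109 + M{\left(C \right)}\right) r{\left(B{\left(K,4 \right)} \right)} = \left(109 + 2 \left(-9\right) \left(5 - 9\right)\right) \left(- 16 \left(- \frac{7}{2}\right)^{2}\right) = \left(109 + 2 \left(-9\right) \left(-4\right)\right) \left(\left(-16\right) \frac{49}{4}\right) = \left(109 + 72\right) \left(-196\right) = 181 \left(-196\right) = -35476$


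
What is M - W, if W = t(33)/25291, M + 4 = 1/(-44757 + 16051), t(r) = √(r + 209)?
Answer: -114825/28706 - 11*√2/25291 ≈ -4.0006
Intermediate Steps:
t(r) = √(209 + r)
M = -114825/28706 (M = -4 + 1/(-44757 + 16051) = -4 + 1/(-28706) = -4 - 1/28706 = -114825/28706 ≈ -4.0000)
W = 11*√2/25291 (W = √(209 + 33)/25291 = √242*(1/25291) = (11*√2)*(1/25291) = 11*√2/25291 ≈ 0.00061509)
M - W = -114825/28706 - 11*√2/25291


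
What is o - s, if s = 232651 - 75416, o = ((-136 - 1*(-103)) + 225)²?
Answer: -120371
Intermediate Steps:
o = 36864 (o = ((-136 + 103) + 225)² = (-33 + 225)² = 192² = 36864)
s = 157235
o - s = 36864 - 1*157235 = 36864 - 157235 = -120371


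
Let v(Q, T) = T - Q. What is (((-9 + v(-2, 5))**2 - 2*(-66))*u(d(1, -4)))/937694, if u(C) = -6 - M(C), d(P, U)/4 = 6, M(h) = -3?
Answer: -204/468847 ≈ -0.00043511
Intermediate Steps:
d(P, U) = 24 (d(P, U) = 4*6 = 24)
u(C) = -3 (u(C) = -6 - 1*(-3) = -6 + 3 = -3)
(((-9 + v(-2, 5))**2 - 2*(-66))*u(d(1, -4)))/937694 = (((-9 + (5 - 1*(-2)))**2 - 2*(-66))*(-3))/937694 = (((-9 + (5 + 2))**2 + 132)*(-3))*(1/937694) = (((-9 + 7)**2 + 132)*(-3))*(1/937694) = (((-2)**2 + 132)*(-3))*(1/937694) = ((4 + 132)*(-3))*(1/937694) = (136*(-3))*(1/937694) = -408*1/937694 = -204/468847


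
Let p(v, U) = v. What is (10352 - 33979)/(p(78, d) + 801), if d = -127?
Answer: -23627/879 ≈ -26.879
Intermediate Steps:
(10352 - 33979)/(p(78, d) + 801) = (10352 - 33979)/(78 + 801) = -23627/879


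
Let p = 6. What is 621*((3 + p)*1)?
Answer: 5589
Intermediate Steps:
621*((3 + p)*1) = 621*((3 + 6)*1) = 621*(9*1) = 621*9 = 5589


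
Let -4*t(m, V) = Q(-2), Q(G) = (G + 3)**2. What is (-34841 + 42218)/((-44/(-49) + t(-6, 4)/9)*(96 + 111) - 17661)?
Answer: -1445892/3426251 ≈ -0.42200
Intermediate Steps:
Q(G) = (3 + G)**2
t(m, V) = -1/4 (t(m, V) = -(3 - 2)**2/4 = -1/4*1**2 = -1/4*1 = -1/4)
(-34841 + 42218)/((-44/(-49) + t(-6, 4)/9)*(96 + 111) - 17661) = (-34841 + 42218)/((-44/(-49) - 1/4/9)*(96 + 111) - 17661) = 7377/((-44*(-1/49) - 1/4*1/9)*207 - 17661) = 7377/((44/49 - 1/36)*207 - 17661) = 7377/((1535/1764)*207 - 17661) = 7377/(35305/196 - 17661) = 7377/(-3426251/196) = 7377*(-196/3426251) = -1445892/3426251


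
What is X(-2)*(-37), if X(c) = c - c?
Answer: 0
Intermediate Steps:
X(c) = 0
X(-2)*(-37) = 0*(-37) = 0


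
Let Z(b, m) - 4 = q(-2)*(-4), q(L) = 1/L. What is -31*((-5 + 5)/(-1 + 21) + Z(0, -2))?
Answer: -186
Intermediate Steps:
Z(b, m) = 6 (Z(b, m) = 4 - 4/(-2) = 4 - ½*(-4) = 4 + 2 = 6)
-31*((-5 + 5)/(-1 + 21) + Z(0, -2)) = -31*((-5 + 5)/(-1 + 21) + 6) = -31*(0/20 + 6) = -31*(0*(1/20) + 6) = -31*(0 + 6) = -31*6 = -186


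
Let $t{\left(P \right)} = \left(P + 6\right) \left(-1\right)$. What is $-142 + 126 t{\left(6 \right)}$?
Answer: $-1654$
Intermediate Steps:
$t{\left(P \right)} = -6 - P$ ($t{\left(P \right)} = \left(6 + P\right) \left(-1\right) = -6 - P$)
$-142 + 126 t{\left(6 \right)} = -142 + 126 \left(-6 - 6\right) = -142 + 126 \left(-12\right) = -142 - 1512 = -1654$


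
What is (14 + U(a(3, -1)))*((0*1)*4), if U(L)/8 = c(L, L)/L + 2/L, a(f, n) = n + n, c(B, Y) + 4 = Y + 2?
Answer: 0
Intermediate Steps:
c(B, Y) = -2 + Y (c(B, Y) = -4 + (Y + 2) = -4 + (2 + Y) = -2 + Y)
a(f, n) = 2*n
U(L) = 16/L + 8*(-2 + L)/L (U(L) = 8*((-2 + L)/L + 2/L) = 8*(2/L + (-2 + L)/L) = 16/L + 8*(-2 + L)/L)
(14 + U(a(3, -1)))*((0*1)*4) = (14 + 8)*((0*1)*4) = 22*(0*4) = 22*0 = 0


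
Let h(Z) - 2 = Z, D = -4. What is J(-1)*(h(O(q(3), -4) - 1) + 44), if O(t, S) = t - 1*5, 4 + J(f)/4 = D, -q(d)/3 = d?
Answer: -992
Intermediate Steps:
q(d) = -3*d
J(f) = -32 (J(f) = -16 + 4*(-4) = -16 - 16 = -32)
O(t, S) = -5 + t (O(t, S) = t - 5 = -5 + t)
h(Z) = 2 + Z
J(-1)*(h(O(q(3), -4) - 1) + 44) = -32*((2 + ((-5 - 3*3) - 1)) + 44) = -32*((2 + ((-5 - 9) - 1)) + 44) = -32*((2 + (-14 - 1)) + 44) = -32*((2 - 15) + 44) = -32*(-13 + 44) = -32*31 = -992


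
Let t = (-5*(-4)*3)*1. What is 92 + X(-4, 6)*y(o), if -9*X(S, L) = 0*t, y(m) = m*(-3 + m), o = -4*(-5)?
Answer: 92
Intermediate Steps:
o = 20
t = 60 (t = (20*3)*1 = 60*1 = 60)
X(S, L) = 0 (X(S, L) = -0*60 = -⅑*0 = 0)
92 + X(-4, 6)*y(o) = 92 + 0*(20*(-3 + 20)) = 92 + 0*(20*17) = 92 + 0*340 = 92 + 0 = 92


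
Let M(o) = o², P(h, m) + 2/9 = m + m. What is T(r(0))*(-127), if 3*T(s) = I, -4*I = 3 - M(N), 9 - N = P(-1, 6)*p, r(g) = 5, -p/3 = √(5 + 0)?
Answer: -3612007/54 - 6731*√5 ≈ -81940.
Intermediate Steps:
P(h, m) = -2/9 + 2*m (P(h, m) = -2/9 + (m + m) = -2/9 + 2*m)
p = -3*√5 (p = -3*√(5 + 0) = -3*√5 ≈ -6.7082)
N = 9 + 106*√5/3 (N = 9 - (-2/9 + 2*6)*(-3*√5) = 9 - (-2/9 + 12)*(-3*√5) = 9 - 106*(-3*√5)/9 = 9 - (-106)*√5/3 = 9 + 106*√5/3 ≈ 88.008)
I = -¾ + (9 + 106*√5/3)²/4 (I = -(3 - (9 + 106*√5/3)²)/4 = -¾ + (9 + 106*√5/3)²/4 ≈ 1935.6)
T(s) = 28441/54 + 53*√5 (T(s) = (28441/18 + 159*√5)/3 = 28441/54 + 53*√5)
T(r(0))*(-127) = (28441/54 + 53*√5)*(-127) = -3612007/54 - 6731*√5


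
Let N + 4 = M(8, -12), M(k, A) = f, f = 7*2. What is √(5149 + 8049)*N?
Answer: 10*√13198 ≈ 1148.8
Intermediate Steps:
f = 14
M(k, A) = 14
N = 10 (N = -4 + 14 = 10)
√(5149 + 8049)*N = √(5149 + 8049)*10 = √13198*10 = 10*√13198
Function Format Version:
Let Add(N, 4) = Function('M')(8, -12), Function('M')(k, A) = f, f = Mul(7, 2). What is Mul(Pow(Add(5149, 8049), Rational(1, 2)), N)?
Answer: Mul(10, Pow(13198, Rational(1, 2))) ≈ 1148.8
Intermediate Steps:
f = 14
Function('M')(k, A) = 14
N = 10 (N = Add(-4, 14) = 10)
Mul(Pow(Add(5149, 8049), Rational(1, 2)), N) = Mul(Pow(Add(5149, 8049), Rational(1, 2)), 10) = Mul(Pow(13198, Rational(1, 2)), 10) = Mul(10, Pow(13198, Rational(1, 2)))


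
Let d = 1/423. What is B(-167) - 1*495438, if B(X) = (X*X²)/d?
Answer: -1970602287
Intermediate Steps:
d = 1/423 ≈ 0.0023641
B(X) = 423*X³ (B(X) = (X*X²)/(1/423) = X³*423 = 423*X³)
B(-167) - 1*495438 = 423*(-167)³ - 1*495438 = 423*(-4657463) - 495438 = -1970106849 - 495438 = -1970602287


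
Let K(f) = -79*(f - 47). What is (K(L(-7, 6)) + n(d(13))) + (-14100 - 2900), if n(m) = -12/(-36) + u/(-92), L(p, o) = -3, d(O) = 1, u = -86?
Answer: -1800725/138 ≈ -13049.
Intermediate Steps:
n(m) = 175/138 (n(m) = -12/(-36) - 86/(-92) = -12*(-1/36) - 86*(-1/92) = ⅓ + 43/46 = 175/138)
K(f) = 3713 - 79*f (K(f) = -79*(-47 + f) = 3713 - 79*f)
(K(L(-7, 6)) + n(d(13))) + (-14100 - 2900) = ((3713 - 79*(-3)) + 175/138) + (-14100 - 2900) = ((3713 + 237) + 175/138) - 17000 = (3950 + 175/138) - 17000 = 545275/138 - 17000 = -1800725/138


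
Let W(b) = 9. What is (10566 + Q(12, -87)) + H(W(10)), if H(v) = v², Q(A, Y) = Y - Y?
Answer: 10647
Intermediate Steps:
Q(A, Y) = 0
(10566 + Q(12, -87)) + H(W(10)) = (10566 + 0) + 9² = 10566 + 81 = 10647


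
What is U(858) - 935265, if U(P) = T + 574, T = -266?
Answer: -934957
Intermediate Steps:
U(P) = 308 (U(P) = -266 + 574 = 308)
U(858) - 935265 = 308 - 935265 = -934957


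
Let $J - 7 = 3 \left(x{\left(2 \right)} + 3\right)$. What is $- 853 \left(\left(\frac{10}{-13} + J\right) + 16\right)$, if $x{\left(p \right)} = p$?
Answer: $- \frac{412852}{13} \approx -31758.0$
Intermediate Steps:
$J = 22$ ($J = 7 + 3 \left(2 + 3\right) = 7 + 3 \cdot 5 = 7 + 15 = 22$)
$- 853 \left(\left(\frac{10}{-13} + J\right) + 16\right) = - 853 \left(\left(\frac{10}{-13} + 22\right) + 16\right) = - 853 \left(\left(10 \left(- \frac{1}{13}\right) + 22\right) + 16\right) = - 853 \left(\left(- \frac{10}{13} + 22\right) + 16\right) = - 853 \left(\frac{276}{13} + 16\right) = \left(-853\right) \frac{484}{13} = - \frac{412852}{13}$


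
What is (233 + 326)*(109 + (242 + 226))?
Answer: 322543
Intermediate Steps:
(233 + 326)*(109 + (242 + 226)) = 559*(109 + 468) = 559*577 = 322543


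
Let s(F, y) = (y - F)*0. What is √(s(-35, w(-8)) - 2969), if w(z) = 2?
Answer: I*√2969 ≈ 54.489*I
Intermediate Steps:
s(F, y) = 0
√(s(-35, w(-8)) - 2969) = √(0 - 2969) = √(-2969) = I*√2969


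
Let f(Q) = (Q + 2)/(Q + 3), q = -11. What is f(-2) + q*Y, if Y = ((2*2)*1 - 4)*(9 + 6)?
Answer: 0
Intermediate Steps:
f(Q) = (2 + Q)/(3 + Q)
Y = 0 (Y = (4*1 - 4)*15 = (4 - 4)*15 = 0*15 = 0)
f(-2) + q*Y = (2 - 2)/(3 - 2) - 11*0 = 0/1 + 0 = 1*0 + 0 = 0 + 0 = 0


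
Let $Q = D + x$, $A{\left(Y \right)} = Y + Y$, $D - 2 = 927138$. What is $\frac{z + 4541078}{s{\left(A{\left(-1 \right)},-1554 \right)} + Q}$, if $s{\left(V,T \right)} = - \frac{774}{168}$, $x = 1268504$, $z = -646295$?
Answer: $\frac{109053924}{61477903} \approx 1.7739$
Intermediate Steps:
$D = 927140$ ($D = 2 + 927138 = 927140$)
$A{\left(Y \right)} = 2 Y$
$s{\left(V,T \right)} = - \frac{129}{28}$ ($s{\left(V,T \right)} = \left(-774\right) \frac{1}{168} = - \frac{129}{28}$)
$Q = 2195644$ ($Q = 927140 + 1268504 = 2195644$)
$\frac{z + 4541078}{s{\left(A{\left(-1 \right)},-1554 \right)} + Q} = \frac{-646295 + 4541078}{- \frac{129}{28} + 2195644} = \frac{3894783}{\frac{61477903}{28}} = 3894783 \cdot \frac{28}{61477903} = \frac{109053924}{61477903}$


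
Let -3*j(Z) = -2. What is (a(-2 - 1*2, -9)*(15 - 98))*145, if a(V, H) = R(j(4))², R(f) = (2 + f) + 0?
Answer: -770240/9 ≈ -85582.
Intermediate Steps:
j(Z) = ⅔ (j(Z) = -⅓*(-2) = ⅔)
R(f) = 2 + f
a(V, H) = 64/9 (a(V, H) = (2 + ⅔)² = (8/3)² = 64/9)
(a(-2 - 1*2, -9)*(15 - 98))*145 = (64*(15 - 98)/9)*145 = ((64/9)*(-83))*145 = -5312/9*145 = -770240/9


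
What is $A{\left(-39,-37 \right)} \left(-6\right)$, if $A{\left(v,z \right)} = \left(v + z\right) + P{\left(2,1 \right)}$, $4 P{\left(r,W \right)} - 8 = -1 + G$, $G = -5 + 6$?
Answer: $444$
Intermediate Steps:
$G = 1$
$P{\left(r,W \right)} = 2$ ($P{\left(r,W \right)} = 2 + \frac{-1 + 1}{4} = 2 + \frac{1}{4} \cdot 0 = 2 + 0 = 2$)
$A{\left(v,z \right)} = 2 + v + z$ ($A{\left(v,z \right)} = \left(v + z\right) + 2 = 2 + v + z$)
$A{\left(-39,-37 \right)} \left(-6\right) = \left(2 - 39 - 37\right) \left(-6\right) = \left(-74\right) \left(-6\right) = 444$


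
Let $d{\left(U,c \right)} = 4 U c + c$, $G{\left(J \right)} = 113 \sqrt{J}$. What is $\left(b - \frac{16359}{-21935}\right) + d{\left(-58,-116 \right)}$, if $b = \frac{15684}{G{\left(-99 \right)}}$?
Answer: $\frac{14336259}{535} - \frac{5228 i \sqrt{11}}{1243} \approx 26797.0 - 13.95 i$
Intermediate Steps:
$b = - \frac{5228 i \sqrt{11}}{1243}$ ($b = \frac{15684}{113 \sqrt{-99}} = \frac{15684}{113 \cdot 3 i \sqrt{11}} = \frac{15684}{339 i \sqrt{11}} = 15684 \left(- \frac{i \sqrt{11}}{3729}\right) = - \frac{5228 i \sqrt{11}}{1243} \approx - 13.95 i$)
$d{\left(U,c \right)} = c + 4 U c$ ($d{\left(U,c \right)} = 4 U c + c = c + 4 U c$)
$\left(b - \frac{16359}{-21935}\right) + d{\left(-58,-116 \right)} = \left(- \frac{5228 i \sqrt{11}}{1243} - \frac{16359}{-21935}\right) - 116 \left(1 + 4 \left(-58\right)\right) = \left(- \frac{5228 i \sqrt{11}}{1243} - - \frac{399}{535}\right) - 116 \left(1 - 232\right) = \left(- \frac{5228 i \sqrt{11}}{1243} + \frac{399}{535}\right) - -26796 = \left(\frac{399}{535} - \frac{5228 i \sqrt{11}}{1243}\right) + 26796 = \frac{14336259}{535} - \frac{5228 i \sqrt{11}}{1243}$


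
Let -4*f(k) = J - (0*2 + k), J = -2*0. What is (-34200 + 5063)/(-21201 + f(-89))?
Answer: 116548/84893 ≈ 1.3729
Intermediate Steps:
J = 0
f(k) = k/4 (f(k) = -(0 - (0*2 + k))/4 = -(0 - (0 + k))/4 = -(0 - k)/4 = -(-1)*k/4 = k/4)
(-34200 + 5063)/(-21201 + f(-89)) = (-34200 + 5063)/(-21201 + (¼)*(-89)) = -29137/(-21201 - 89/4) = -29137/(-84893/4) = -29137*(-4/84893) = 116548/84893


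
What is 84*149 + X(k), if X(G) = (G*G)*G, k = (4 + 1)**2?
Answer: 28141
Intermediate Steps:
k = 25 (k = 5**2 = 25)
X(G) = G**3 (X(G) = G**2*G = G**3)
84*149 + X(k) = 84*149 + 25**3 = 12516 + 15625 = 28141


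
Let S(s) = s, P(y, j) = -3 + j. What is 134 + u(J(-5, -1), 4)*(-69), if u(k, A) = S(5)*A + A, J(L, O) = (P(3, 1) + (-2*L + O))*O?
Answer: -1522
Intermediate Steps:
J(L, O) = O*(-2 + O - 2*L) (J(L, O) = ((-3 + 1) + (-2*L + O))*O = (-2 + (O - 2*L))*O = (-2 + O - 2*L)*O = O*(-2 + O - 2*L))
u(k, A) = 6*A (u(k, A) = 5*A + A = 6*A)
134 + u(J(-5, -1), 4)*(-69) = 134 + (6*4)*(-69) = 134 + 24*(-69) = 134 - 1656 = -1522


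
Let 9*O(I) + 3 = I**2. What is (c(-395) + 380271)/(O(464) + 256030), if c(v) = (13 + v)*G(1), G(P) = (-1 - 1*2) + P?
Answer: 3429315/2519563 ≈ 1.3611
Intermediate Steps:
O(I) = -1/3 + I**2/9
G(P) = -3 + P (G(P) = (-1 - 2) + P = -3 + P)
c(v) = -26 - 2*v (c(v) = (13 + v)*(-3 + 1) = (13 + v)*(-2) = -26 - 2*v)
(c(-395) + 380271)/(O(464) + 256030) = ((-26 - 2*(-395)) + 380271)/((-1/3 + (1/9)*464**2) + 256030) = ((-26 + 790) + 380271)/((-1/3 + (1/9)*215296) + 256030) = (764 + 380271)/((-1/3 + 215296/9) + 256030) = 381035/(215293/9 + 256030) = 381035/(2519563/9) = 381035*(9/2519563) = 3429315/2519563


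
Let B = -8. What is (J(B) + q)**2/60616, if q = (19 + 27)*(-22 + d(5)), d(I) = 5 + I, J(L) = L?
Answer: 39200/7577 ≈ 5.1736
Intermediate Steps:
q = -552 (q = (19 + 27)*(-22 + (5 + 5)) = 46*(-22 + 10) = 46*(-12) = -552)
(J(B) + q)**2/60616 = (-8 - 552)**2/60616 = (-560)**2*(1/60616) = 313600*(1/60616) = 39200/7577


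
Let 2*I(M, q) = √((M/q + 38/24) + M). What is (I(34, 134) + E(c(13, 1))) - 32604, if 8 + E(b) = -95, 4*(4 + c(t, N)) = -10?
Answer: -32707 + √5791413/804 ≈ -32704.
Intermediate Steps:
c(t, N) = -13/2 (c(t, N) = -4 + (¼)*(-10) = -4 - 5/2 = -13/2)
E(b) = -103 (E(b) = -8 - 95 = -103)
I(M, q) = √(19/12 + M + M/q)/2 (I(M, q) = √((M/q + 38/24) + M)/2 = √((M/q + 38*(1/24)) + M)/2 = √((M/q + 19/12) + M)/2 = √((19/12 + M/q) + M)/2 = √(19/12 + M + M/q)/2)
(I(34, 134) + E(c(13, 1))) - 32604 = (√(57 + 36*34 + 36*34/134)/12 - 103) - 32604 = (√(57 + 1224 + 36*34*(1/134))/12 - 103) - 32604 = (√(57 + 1224 + 612/67)/12 - 103) - 32604 = (√(86439/67)/12 - 103) - 32604 = ((√5791413/67)/12 - 103) - 32604 = (√5791413/804 - 103) - 32604 = (-103 + √5791413/804) - 32604 = -32707 + √5791413/804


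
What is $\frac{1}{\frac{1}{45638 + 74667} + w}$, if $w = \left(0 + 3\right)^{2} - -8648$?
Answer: $\frac{120305}{1041480386} \approx 0.00011551$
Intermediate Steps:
$w = 8657$ ($w = 3^{2} + 8648 = 9 + 8648 = 8657$)
$\frac{1}{\frac{1}{45638 + 74667} + w} = \frac{1}{\frac{1}{45638 + 74667} + 8657} = \frac{1}{\frac{1}{120305} + 8657} = \frac{1}{\frac{1041480386}{120305}} = \frac{120305}{1041480386}$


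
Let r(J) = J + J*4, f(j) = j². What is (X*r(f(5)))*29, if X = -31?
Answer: -112375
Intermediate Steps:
r(J) = 5*J (r(J) = J + 4*J = 5*J)
(X*r(f(5)))*29 = -155*5²*29 = -155*25*29 = -31*125*29 = -3875*29 = -112375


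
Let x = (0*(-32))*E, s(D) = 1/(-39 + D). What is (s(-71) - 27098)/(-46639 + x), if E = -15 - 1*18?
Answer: 2980781/5130290 ≈ 0.58102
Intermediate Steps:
E = -33 (E = -15 - 18 = -33)
x = 0 (x = (0*(-32))*(-33) = 0*(-33) = 0)
(s(-71) - 27098)/(-46639 + x) = (1/(-39 - 71) - 27098)/(-46639 + 0) = (1/(-110) - 27098)/(-46639) = (-1/110 - 27098)*(-1/46639) = -2980781/110*(-1/46639) = 2980781/5130290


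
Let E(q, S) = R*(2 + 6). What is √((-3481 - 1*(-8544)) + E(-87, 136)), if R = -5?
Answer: √5023 ≈ 70.873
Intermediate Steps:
E(q, S) = -40 (E(q, S) = -5*(2 + 6) = -5*8 = -40)
√((-3481 - 1*(-8544)) + E(-87, 136)) = √((-3481 - 1*(-8544)) - 40) = √((-3481 + 8544) - 40) = √(5063 - 40) = √5023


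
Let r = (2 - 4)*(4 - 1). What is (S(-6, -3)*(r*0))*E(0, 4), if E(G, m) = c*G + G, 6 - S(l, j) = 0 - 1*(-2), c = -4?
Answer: 0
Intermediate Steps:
r = -6 (r = -2*3 = -6)
S(l, j) = 4 (S(l, j) = 6 - (0 - 1*(-2)) = 6 - (0 + 2) = 6 - 1*2 = 6 - 2 = 4)
E(G, m) = -3*G (E(G, m) = -4*G + G = -3*G)
(S(-6, -3)*(r*0))*E(0, 4) = (4*(-6*0))*(-3*0) = (4*0)*0 = 0*0 = 0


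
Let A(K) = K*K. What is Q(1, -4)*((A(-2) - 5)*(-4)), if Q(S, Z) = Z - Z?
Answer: 0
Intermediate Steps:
A(K) = K²
Q(S, Z) = 0
Q(1, -4)*((A(-2) - 5)*(-4)) = 0*(((-2)² - 5)*(-4)) = 0*((4 - 5)*(-4)) = 0*(-1*(-4)) = 0*4 = 0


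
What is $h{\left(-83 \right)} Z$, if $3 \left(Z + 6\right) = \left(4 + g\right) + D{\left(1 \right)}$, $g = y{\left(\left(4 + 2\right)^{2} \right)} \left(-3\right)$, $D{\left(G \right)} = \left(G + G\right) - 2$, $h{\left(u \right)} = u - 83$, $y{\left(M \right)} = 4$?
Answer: $\frac{4316}{3} \approx 1438.7$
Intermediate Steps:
$h{\left(u \right)} = -83 + u$ ($h{\left(u \right)} = u - 83 = -83 + u$)
$D{\left(G \right)} = -2 + 2 G$ ($D{\left(G \right)} = 2 G - 2 = -2 + 2 G$)
$g = -12$ ($g = 4 \left(-3\right) = -12$)
$Z = - \frac{26}{3}$ ($Z = -6 + \frac{\left(4 - 12\right) + \left(-2 + 2 \cdot 1\right)}{3} = -6 + \frac{-8 + \left(-2 + 2\right)}{3} = -6 + \frac{-8 + 0}{3} = -6 + \frac{1}{3} \left(-8\right) = -6 - \frac{8}{3} = - \frac{26}{3} \approx -8.6667$)
$h{\left(-83 \right)} Z = \left(-83 - 83\right) \left(- \frac{26}{3}\right) = \left(-166\right) \left(- \frac{26}{3}\right) = \frac{4316}{3}$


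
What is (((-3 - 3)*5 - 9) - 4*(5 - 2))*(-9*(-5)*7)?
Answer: -16065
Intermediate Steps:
(((-3 - 3)*5 - 9) - 4*(5 - 2))*(-9*(-5)*7) = ((-6*5 - 9) - 4*3)*(45*7) = ((-30 - 9) - 12)*315 = (-39 - 12)*315 = -51*315 = -16065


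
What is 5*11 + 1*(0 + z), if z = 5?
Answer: 60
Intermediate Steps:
5*11 + 1*(0 + z) = 5*11 + 1*(0 + 5) = 55 + 1*5 = 55 + 5 = 60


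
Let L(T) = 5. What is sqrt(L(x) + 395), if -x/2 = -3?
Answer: 20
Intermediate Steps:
x = 6 (x = -2*(-3) = 6)
sqrt(L(x) + 395) = sqrt(5 + 395) = sqrt(400) = 20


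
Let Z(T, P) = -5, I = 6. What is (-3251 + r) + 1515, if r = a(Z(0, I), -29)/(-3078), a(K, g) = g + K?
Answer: -2671687/1539 ≈ -1736.0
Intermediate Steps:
a(K, g) = K + g
r = 17/1539 (r = (-5 - 29)/(-3078) = -34*(-1/3078) = 17/1539 ≈ 0.011046)
(-3251 + r) + 1515 = (-3251 + 17/1539) + 1515 = -5003272/1539 + 1515 = -2671687/1539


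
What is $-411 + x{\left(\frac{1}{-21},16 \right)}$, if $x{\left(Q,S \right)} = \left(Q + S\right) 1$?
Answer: $- \frac{8296}{21} \approx -395.05$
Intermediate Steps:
$x{\left(Q,S \right)} = Q + S$
$-411 + x{\left(\frac{1}{-21},16 \right)} = -411 + \left(\frac{1}{-21} + 16\right) = -411 + \left(- \frac{1}{21} + 16\right) = -411 + \frac{335}{21} = - \frac{8296}{21}$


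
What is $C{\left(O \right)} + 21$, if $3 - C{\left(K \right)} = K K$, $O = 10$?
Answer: $-76$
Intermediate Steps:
$C{\left(K \right)} = 3 - K^{2}$ ($C{\left(K \right)} = 3 - K K = 3 - K^{2}$)
$C{\left(O \right)} + 21 = \left(3 - 10^{2}\right) + 21 = \left(3 - 100\right) + 21 = -97 + 21 = -76$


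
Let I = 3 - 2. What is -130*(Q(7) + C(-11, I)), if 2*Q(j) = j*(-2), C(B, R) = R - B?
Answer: -650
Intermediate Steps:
I = 1
Q(j) = -j (Q(j) = (j*(-2))/2 = (-2*j)/2 = -j)
-130*(Q(7) + C(-11, I)) = -130*(-1*7 + (1 - 1*(-11))) = -130*(-7 + (1 + 11)) = -130*(-7 + 12) = -130*5 = -650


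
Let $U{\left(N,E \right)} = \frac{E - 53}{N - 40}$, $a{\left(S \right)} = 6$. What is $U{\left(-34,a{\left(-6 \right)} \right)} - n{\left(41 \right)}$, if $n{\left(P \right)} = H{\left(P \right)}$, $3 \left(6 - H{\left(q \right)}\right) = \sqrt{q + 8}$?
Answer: $- \frac{673}{222} \approx -3.0315$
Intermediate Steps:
$H{\left(q \right)} = 6 - \frac{\sqrt{8 + q}}{3}$ ($H{\left(q \right)} = 6 - \frac{\sqrt{q + 8}}{3} = 6 - \frac{\sqrt{8 + q}}{3}$)
$n{\left(P \right)} = 6 - \frac{\sqrt{8 + P}}{3}$
$U{\left(N,E \right)} = \frac{-53 + E}{-40 + N}$
$U{\left(-34,a{\left(-6 \right)} \right)} - n{\left(41 \right)} = \frac{-53 + 6}{-40 - 34} - \left(6 - \frac{\sqrt{8 + 41}}{3}\right) = \frac{1}{-74} \left(-47\right) - \left(6 - \frac{\sqrt{49}}{3}\right) = \left(- \frac{1}{74}\right) \left(-47\right) - \left(6 - \frac{7}{3}\right) = \frac{47}{74} - \left(6 - \frac{7}{3}\right) = \frac{47}{74} - \frac{11}{3} = - \frac{673}{222}$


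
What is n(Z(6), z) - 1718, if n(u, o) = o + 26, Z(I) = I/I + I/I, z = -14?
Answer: -1706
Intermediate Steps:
Z(I) = 2 (Z(I) = 1 + 1 = 2)
n(u, o) = 26 + o
n(Z(6), z) - 1718 = (26 - 14) - 1718 = 12 - 1718 = -1706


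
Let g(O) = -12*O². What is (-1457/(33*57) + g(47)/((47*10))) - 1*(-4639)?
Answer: 43092068/9405 ≈ 4581.8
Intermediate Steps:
(-1457/(33*57) + g(47)/((47*10))) - 1*(-4639) = (-1457/(33*57) + (-12*47²)/((47*10))) - 1*(-4639) = (-1457/1881 - 12*2209/470) + 4639 = (-1457*1/1881 - 26508*1/470) + 4639 = (-1457/1881 - 282/5) + 4639 = -537727/9405 + 4639 = 43092068/9405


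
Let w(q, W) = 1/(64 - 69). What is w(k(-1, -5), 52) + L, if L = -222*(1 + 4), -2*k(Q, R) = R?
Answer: -5551/5 ≈ -1110.2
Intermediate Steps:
k(Q, R) = -R/2
w(q, W) = -1/5 (w(q, W) = 1/(-5) = -1/5)
L = -1110 (L = -222*5 = -1110)
w(k(-1, -5), 52) + L = -1/5 - 1110 = -5551/5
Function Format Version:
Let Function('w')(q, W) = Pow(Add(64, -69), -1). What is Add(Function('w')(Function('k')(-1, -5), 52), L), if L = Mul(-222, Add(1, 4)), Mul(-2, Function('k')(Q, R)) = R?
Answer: Rational(-5551, 5) ≈ -1110.2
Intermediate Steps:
Function('k')(Q, R) = Mul(Rational(-1, 2), R)
Function('w')(q, W) = Rational(-1, 5) (Function('w')(q, W) = Pow(-5, -1) = Rational(-1, 5))
L = -1110 (L = Mul(-222, 5) = -1110)
Add(Function('w')(Function('k')(-1, -5), 52), L) = Add(Rational(-1, 5), -1110) = Rational(-5551, 5)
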